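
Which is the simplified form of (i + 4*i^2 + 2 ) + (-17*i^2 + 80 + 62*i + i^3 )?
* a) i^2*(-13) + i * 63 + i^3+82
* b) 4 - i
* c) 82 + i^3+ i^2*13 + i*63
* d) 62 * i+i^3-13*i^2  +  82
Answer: a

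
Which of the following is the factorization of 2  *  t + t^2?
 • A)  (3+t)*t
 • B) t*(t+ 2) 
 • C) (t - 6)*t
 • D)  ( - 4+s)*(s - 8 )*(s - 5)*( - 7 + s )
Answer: B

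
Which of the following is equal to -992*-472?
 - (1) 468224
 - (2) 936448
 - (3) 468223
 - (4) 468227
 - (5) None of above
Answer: 1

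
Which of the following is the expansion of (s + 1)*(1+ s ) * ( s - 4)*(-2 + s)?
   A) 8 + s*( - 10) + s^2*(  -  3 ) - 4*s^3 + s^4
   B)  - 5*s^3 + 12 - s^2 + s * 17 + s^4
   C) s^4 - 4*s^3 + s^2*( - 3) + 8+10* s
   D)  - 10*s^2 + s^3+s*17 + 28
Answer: C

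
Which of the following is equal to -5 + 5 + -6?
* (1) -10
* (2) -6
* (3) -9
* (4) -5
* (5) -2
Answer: 2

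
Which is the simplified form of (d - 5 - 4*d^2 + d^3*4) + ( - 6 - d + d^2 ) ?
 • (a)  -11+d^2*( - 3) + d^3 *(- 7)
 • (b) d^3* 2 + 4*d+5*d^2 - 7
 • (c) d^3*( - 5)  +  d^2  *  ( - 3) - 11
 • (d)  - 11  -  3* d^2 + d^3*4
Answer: d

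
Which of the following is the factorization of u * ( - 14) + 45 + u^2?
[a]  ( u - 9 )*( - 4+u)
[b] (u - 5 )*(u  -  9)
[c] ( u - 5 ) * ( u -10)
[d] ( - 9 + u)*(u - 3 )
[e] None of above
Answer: b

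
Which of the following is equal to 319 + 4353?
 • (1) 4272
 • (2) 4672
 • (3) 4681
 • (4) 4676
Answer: 2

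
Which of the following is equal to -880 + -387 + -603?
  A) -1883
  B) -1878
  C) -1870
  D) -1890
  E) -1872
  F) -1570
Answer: C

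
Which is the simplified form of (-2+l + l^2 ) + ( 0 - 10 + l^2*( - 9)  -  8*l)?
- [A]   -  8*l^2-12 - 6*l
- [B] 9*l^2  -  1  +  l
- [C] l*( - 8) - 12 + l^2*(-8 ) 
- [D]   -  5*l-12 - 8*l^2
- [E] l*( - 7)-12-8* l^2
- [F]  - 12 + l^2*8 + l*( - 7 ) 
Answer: E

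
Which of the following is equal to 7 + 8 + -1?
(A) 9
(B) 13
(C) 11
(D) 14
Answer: D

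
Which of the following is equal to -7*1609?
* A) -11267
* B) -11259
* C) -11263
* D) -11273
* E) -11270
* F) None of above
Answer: C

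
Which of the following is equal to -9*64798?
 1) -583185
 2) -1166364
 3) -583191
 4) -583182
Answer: 4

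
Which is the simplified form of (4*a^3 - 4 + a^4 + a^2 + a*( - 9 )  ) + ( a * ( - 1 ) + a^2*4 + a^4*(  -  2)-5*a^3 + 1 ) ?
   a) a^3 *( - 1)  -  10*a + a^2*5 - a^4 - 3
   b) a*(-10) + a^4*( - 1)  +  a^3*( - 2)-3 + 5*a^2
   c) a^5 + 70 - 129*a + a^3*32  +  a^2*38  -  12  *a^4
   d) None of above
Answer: a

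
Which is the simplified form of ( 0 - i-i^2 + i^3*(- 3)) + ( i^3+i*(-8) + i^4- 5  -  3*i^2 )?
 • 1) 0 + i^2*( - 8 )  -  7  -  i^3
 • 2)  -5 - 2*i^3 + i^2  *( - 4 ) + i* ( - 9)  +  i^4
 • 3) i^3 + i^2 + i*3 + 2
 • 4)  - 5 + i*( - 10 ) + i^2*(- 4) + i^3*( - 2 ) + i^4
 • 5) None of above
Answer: 2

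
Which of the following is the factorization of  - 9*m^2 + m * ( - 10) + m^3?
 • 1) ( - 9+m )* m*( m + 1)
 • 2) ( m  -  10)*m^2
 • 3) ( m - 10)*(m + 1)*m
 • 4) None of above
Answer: 3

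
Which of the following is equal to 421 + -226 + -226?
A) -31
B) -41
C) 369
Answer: A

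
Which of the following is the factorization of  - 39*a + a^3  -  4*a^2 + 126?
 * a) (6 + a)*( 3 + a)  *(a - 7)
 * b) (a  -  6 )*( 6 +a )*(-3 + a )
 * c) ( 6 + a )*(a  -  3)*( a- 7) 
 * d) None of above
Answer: c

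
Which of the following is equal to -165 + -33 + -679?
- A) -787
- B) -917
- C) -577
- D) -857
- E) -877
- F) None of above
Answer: E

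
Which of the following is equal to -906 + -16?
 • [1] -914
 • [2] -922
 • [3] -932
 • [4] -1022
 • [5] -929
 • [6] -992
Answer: 2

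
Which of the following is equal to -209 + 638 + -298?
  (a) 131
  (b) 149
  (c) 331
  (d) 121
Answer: a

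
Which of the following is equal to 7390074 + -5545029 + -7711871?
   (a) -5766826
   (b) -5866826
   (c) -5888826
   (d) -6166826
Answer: b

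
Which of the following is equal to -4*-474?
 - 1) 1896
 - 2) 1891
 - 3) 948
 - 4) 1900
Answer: 1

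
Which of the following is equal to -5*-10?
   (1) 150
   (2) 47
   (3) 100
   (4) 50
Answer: 4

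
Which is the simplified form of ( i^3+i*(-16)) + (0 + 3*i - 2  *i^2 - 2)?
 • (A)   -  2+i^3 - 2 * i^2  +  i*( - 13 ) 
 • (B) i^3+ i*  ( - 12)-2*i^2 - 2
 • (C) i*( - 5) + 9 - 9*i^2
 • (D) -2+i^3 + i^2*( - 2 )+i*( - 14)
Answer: A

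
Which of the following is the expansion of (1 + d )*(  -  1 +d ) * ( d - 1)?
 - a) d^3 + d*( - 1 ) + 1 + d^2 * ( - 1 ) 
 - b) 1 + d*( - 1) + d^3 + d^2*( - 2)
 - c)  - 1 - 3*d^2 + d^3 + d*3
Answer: a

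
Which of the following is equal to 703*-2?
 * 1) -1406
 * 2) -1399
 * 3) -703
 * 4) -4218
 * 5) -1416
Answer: 1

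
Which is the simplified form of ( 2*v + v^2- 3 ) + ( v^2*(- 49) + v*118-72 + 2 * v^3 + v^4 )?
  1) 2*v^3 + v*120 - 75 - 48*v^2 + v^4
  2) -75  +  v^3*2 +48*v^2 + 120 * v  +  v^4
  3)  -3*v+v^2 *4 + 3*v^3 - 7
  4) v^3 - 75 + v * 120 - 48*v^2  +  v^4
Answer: 1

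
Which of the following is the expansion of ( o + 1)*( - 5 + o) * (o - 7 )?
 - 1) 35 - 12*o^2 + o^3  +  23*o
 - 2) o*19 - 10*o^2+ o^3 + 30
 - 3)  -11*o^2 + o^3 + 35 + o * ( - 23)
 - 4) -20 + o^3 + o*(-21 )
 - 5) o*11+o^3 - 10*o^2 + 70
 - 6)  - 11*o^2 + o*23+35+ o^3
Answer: 6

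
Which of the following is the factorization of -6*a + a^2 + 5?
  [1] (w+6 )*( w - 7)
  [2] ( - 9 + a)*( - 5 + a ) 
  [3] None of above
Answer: 3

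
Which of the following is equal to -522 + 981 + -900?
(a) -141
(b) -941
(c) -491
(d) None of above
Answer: d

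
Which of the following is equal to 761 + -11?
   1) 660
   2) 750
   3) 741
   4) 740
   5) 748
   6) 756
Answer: 2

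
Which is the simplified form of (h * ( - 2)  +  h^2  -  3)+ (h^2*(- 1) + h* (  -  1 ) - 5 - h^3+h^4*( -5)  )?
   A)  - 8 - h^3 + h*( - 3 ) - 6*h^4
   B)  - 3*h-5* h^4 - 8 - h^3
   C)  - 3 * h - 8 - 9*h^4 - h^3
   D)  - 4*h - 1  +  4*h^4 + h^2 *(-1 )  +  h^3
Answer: B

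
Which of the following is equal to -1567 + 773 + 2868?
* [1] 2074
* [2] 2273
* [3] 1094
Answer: 1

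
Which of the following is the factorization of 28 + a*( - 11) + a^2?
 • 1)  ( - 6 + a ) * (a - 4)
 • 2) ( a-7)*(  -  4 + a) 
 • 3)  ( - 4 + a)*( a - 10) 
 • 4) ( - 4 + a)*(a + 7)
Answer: 2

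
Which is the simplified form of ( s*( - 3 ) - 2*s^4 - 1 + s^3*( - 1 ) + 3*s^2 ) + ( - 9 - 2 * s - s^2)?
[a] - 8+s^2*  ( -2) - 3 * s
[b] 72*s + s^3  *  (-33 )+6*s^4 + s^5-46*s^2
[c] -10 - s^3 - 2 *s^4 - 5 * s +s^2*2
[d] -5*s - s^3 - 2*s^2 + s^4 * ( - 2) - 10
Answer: c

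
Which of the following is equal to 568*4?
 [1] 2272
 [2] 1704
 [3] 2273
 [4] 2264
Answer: 1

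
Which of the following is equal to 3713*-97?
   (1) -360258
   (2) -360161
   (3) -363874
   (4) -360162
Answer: 2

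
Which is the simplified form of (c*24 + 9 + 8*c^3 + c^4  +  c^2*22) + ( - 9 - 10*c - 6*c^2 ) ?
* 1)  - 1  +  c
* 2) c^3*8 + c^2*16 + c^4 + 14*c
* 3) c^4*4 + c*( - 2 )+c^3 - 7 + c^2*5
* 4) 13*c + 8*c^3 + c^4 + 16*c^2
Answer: 2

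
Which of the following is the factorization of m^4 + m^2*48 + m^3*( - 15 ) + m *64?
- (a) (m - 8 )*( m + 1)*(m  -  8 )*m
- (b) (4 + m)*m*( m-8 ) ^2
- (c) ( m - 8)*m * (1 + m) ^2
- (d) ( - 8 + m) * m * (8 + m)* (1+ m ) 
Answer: a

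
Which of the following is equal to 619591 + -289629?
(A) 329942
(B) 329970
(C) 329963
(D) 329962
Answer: D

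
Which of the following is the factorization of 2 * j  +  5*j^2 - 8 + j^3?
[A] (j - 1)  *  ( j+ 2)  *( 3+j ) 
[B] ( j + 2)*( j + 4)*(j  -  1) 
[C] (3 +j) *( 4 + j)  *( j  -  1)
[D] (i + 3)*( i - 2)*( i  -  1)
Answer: B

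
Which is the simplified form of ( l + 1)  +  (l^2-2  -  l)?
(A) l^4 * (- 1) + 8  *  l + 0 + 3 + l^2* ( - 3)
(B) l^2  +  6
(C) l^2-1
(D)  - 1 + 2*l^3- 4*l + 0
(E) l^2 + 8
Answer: C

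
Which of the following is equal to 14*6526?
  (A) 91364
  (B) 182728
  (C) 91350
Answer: A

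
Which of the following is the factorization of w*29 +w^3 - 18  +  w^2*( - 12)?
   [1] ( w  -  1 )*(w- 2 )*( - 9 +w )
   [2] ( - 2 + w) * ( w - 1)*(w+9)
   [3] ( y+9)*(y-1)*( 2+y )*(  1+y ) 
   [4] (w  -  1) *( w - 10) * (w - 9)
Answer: 1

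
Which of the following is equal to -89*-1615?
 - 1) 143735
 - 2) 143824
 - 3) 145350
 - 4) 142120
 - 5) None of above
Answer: 1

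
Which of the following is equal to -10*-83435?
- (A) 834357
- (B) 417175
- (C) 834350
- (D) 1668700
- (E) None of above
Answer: C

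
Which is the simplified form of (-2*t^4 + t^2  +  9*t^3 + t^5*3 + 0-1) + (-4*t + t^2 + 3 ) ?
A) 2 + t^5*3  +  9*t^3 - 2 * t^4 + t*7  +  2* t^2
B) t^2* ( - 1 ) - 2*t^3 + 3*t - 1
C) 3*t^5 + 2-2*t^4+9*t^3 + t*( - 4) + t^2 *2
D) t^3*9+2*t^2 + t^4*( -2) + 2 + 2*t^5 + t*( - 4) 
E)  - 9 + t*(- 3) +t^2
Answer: C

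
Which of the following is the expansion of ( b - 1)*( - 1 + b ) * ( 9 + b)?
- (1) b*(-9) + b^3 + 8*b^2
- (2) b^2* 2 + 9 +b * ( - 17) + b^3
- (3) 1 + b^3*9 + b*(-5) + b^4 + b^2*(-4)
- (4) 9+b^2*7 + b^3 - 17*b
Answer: 4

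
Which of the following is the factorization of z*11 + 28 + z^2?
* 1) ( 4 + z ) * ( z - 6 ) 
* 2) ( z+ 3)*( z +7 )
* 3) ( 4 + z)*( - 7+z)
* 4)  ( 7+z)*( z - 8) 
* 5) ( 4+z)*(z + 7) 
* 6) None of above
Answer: 5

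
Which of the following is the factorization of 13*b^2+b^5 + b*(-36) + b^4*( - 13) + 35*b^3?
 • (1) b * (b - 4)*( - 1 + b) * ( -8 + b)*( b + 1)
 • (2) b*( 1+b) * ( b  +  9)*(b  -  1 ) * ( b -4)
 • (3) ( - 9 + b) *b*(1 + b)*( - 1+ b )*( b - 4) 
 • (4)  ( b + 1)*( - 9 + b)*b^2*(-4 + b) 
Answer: 3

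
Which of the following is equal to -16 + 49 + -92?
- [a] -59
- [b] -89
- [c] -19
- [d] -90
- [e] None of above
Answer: a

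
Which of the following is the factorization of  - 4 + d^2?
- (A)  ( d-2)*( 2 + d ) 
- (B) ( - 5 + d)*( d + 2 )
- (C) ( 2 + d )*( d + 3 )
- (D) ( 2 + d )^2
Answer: A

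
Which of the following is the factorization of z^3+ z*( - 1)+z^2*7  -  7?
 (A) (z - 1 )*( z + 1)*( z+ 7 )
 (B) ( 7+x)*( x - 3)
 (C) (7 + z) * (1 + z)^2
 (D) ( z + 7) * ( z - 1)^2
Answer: A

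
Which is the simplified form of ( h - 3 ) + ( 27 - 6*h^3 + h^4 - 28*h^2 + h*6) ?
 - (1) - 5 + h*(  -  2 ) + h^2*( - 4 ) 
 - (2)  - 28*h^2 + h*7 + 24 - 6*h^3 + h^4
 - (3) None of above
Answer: 2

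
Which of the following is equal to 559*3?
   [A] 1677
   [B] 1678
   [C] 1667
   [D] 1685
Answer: A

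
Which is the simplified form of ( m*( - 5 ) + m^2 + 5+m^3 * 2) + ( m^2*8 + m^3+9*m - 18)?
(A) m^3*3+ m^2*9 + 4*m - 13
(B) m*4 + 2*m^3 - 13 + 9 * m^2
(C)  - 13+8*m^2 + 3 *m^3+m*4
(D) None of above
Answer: A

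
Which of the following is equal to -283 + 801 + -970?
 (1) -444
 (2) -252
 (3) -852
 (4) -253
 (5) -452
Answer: 5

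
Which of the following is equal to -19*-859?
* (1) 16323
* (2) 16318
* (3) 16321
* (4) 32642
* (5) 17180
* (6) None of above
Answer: 3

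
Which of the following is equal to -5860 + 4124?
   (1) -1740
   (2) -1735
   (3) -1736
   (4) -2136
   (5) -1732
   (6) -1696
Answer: 3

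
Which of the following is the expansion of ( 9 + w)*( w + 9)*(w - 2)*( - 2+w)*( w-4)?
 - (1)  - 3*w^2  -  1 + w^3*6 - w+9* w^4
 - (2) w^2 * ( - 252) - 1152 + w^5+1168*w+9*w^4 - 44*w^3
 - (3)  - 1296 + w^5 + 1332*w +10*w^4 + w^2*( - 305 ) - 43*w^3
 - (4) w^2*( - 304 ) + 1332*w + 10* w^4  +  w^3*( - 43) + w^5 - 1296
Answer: 4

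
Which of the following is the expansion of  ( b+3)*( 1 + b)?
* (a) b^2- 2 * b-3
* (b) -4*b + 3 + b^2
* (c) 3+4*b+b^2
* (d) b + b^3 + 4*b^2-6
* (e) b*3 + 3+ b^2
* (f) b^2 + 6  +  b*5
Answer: c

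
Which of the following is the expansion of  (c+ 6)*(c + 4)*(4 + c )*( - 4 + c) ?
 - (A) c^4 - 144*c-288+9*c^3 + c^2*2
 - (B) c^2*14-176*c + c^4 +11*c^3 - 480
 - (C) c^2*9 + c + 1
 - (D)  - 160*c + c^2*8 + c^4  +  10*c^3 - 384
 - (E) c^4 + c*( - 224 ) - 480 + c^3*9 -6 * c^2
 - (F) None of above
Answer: D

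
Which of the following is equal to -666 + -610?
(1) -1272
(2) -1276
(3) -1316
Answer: 2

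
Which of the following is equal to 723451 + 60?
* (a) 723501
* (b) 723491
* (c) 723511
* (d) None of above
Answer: c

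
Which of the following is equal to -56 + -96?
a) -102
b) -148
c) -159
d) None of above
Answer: d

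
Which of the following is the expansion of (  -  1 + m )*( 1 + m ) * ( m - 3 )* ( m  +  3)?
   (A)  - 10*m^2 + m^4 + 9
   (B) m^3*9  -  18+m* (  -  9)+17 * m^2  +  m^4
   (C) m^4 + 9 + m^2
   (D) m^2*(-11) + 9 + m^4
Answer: A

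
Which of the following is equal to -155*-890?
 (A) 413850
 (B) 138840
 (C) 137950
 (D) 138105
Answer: C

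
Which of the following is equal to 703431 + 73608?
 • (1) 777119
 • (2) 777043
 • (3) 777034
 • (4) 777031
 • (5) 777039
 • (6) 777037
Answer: 5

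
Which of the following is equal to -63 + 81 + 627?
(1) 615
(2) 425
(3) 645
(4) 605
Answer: 3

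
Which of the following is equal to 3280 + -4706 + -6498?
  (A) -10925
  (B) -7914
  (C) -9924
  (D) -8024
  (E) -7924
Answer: E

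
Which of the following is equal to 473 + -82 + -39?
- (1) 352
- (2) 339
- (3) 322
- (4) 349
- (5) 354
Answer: 1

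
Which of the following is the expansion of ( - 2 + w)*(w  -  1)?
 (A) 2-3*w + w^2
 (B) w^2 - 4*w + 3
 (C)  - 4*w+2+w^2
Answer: A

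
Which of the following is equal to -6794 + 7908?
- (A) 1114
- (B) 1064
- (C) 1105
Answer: A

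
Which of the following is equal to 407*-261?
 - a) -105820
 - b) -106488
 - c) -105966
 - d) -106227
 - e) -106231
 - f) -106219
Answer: d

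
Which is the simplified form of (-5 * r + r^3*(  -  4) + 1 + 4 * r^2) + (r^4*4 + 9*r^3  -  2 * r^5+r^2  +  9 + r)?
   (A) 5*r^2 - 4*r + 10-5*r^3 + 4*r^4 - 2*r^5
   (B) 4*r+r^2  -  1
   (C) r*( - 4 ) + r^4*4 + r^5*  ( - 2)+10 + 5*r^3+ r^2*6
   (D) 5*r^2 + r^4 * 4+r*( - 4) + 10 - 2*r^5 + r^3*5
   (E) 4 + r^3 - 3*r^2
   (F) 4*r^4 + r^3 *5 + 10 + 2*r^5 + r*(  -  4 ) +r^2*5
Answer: D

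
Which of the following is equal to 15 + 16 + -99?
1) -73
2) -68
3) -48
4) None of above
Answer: 2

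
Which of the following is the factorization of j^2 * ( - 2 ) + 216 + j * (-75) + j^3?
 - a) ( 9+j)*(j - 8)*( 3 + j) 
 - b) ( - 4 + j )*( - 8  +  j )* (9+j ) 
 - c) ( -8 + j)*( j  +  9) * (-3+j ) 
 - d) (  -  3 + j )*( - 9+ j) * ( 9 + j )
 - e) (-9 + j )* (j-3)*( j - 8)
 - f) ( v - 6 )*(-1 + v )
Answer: c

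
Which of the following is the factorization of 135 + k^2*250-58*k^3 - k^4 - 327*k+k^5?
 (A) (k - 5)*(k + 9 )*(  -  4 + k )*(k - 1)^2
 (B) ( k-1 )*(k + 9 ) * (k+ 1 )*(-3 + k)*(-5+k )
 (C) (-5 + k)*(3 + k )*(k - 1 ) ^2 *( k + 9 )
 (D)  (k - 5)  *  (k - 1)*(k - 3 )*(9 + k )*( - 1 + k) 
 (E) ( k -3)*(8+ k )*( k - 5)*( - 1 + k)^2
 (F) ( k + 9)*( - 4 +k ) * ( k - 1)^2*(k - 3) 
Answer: D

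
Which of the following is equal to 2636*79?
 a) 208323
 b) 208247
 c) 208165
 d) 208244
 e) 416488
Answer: d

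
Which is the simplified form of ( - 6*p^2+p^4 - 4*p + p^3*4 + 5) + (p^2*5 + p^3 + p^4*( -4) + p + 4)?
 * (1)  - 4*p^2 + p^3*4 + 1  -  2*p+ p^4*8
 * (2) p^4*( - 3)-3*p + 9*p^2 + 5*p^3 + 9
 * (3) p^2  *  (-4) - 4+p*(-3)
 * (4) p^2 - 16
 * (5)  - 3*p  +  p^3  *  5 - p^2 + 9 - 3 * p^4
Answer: 5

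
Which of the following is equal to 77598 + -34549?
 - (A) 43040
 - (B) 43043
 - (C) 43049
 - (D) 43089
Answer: C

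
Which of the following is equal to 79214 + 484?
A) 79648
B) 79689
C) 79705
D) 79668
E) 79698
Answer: E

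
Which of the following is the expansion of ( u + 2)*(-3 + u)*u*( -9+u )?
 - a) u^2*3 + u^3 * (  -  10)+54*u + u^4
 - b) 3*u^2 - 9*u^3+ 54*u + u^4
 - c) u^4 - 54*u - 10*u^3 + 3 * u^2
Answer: a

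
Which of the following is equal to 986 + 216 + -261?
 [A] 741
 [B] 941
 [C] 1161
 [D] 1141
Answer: B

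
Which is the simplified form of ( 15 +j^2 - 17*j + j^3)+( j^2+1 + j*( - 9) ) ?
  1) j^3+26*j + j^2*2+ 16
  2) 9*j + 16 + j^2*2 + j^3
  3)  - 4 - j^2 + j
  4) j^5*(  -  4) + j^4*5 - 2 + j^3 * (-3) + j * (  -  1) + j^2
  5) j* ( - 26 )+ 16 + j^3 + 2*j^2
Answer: 5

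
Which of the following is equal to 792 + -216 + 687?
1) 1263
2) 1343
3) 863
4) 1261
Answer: 1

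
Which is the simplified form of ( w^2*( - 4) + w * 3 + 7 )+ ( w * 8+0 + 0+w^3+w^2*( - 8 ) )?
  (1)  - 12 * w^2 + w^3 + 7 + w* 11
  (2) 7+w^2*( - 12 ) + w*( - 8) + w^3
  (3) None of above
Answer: 1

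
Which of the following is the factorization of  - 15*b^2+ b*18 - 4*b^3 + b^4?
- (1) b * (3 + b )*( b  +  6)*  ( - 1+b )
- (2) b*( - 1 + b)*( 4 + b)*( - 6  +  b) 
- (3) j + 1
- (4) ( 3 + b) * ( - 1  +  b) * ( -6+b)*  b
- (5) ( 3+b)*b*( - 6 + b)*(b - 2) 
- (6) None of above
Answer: 4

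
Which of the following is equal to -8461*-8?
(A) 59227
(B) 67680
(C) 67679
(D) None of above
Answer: D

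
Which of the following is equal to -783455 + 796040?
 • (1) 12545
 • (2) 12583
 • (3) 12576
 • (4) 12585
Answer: 4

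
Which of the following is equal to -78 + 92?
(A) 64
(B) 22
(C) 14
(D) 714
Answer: C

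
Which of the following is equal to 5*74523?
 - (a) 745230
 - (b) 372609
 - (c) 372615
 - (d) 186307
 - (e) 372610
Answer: c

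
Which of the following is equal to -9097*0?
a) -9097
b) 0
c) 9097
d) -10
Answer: b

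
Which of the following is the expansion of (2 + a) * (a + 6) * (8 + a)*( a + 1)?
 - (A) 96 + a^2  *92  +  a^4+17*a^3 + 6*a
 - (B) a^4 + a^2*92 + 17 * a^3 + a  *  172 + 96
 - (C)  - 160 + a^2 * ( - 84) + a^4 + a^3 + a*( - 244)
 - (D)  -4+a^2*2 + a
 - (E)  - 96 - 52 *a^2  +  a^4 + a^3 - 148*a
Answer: B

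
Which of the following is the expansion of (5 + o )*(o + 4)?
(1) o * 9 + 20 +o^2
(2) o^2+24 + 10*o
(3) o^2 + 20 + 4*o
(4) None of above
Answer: 1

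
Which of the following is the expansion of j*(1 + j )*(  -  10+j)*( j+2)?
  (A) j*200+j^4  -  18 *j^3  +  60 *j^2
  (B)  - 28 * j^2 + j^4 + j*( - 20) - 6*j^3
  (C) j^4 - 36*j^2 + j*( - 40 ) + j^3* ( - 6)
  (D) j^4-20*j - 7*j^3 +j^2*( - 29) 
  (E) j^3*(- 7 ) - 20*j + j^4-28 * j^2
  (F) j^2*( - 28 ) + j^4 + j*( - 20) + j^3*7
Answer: E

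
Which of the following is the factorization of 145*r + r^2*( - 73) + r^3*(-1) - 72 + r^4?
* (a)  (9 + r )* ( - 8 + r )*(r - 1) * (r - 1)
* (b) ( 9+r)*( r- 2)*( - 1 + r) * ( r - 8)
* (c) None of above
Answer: a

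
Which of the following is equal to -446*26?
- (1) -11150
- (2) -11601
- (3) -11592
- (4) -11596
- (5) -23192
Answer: 4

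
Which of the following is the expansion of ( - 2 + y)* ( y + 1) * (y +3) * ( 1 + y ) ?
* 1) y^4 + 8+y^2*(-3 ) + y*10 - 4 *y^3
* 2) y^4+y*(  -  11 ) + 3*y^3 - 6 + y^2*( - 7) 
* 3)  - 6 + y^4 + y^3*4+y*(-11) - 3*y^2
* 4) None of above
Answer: 4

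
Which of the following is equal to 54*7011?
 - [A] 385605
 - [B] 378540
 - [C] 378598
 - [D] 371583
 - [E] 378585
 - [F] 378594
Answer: F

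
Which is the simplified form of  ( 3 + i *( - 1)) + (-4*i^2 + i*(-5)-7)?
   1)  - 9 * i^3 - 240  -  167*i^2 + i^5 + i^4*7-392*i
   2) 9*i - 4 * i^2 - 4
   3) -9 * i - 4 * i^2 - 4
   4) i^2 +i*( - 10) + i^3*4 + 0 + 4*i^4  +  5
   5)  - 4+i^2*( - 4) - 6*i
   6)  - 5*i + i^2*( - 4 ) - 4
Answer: 5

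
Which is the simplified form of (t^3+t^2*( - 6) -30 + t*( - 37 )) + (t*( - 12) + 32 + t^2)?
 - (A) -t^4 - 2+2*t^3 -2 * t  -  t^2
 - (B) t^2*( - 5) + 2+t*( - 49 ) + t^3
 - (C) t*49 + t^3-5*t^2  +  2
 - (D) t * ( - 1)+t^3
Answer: B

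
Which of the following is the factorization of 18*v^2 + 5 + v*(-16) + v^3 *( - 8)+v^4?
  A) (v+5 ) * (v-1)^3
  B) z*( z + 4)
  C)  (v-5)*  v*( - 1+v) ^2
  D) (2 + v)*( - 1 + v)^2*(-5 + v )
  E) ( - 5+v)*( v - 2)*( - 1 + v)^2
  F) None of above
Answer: F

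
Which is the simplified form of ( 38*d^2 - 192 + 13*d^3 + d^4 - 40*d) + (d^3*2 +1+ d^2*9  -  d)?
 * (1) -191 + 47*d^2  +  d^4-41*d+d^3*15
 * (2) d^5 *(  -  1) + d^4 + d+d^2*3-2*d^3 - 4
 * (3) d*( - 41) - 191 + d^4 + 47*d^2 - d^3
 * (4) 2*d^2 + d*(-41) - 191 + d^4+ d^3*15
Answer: 1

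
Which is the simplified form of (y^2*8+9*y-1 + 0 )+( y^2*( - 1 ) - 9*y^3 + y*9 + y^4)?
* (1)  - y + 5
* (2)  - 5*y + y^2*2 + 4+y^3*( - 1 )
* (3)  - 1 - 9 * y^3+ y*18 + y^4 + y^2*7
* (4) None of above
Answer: 3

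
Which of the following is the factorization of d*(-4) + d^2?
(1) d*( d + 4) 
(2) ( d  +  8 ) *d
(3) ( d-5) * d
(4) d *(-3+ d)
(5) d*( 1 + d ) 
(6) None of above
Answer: 6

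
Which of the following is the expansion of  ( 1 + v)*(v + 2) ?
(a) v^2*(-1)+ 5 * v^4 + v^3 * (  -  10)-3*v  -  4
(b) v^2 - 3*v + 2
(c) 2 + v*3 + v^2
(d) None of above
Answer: c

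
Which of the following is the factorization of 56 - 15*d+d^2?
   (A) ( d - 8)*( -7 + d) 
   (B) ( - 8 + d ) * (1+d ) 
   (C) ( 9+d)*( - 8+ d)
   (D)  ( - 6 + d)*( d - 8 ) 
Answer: A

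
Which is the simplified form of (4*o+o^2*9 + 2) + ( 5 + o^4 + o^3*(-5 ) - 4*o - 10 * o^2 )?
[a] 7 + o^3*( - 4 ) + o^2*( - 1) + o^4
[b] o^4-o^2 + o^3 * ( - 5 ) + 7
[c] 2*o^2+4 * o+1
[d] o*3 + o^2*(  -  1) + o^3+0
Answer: b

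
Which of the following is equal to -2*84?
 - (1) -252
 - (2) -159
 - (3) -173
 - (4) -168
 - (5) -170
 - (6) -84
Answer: 4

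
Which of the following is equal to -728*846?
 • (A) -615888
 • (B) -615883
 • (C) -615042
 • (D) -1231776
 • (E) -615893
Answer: A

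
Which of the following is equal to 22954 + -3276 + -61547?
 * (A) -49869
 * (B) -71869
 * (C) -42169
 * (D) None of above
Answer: D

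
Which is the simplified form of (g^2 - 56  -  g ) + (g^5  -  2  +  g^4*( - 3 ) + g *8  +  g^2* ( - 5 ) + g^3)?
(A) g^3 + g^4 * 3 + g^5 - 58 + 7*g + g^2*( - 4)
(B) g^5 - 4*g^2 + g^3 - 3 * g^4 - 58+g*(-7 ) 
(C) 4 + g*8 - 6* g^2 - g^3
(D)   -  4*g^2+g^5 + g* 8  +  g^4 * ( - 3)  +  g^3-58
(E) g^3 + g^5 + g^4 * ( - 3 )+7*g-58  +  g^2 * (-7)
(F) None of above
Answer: F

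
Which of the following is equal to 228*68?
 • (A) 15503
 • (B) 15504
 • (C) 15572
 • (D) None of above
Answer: B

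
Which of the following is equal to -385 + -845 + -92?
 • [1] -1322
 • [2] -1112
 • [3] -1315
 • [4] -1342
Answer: 1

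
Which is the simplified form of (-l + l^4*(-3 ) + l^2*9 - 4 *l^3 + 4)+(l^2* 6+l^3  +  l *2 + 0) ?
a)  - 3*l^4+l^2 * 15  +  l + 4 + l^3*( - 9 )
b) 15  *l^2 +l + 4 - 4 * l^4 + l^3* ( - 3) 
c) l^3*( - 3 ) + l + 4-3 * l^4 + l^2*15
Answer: c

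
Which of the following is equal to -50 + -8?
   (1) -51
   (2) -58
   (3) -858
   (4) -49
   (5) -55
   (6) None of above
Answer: 2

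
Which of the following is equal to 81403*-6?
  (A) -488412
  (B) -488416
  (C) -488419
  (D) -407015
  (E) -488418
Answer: E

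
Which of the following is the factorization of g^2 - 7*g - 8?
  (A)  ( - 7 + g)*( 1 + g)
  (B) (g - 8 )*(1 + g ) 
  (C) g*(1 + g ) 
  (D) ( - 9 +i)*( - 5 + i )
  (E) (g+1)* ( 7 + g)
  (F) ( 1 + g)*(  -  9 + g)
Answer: B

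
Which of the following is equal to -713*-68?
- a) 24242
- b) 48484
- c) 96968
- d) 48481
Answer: b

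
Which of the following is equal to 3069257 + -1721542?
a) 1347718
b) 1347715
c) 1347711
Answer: b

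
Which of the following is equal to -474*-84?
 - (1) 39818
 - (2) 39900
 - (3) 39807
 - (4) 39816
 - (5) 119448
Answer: 4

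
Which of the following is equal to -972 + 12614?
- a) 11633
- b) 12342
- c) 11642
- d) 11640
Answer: c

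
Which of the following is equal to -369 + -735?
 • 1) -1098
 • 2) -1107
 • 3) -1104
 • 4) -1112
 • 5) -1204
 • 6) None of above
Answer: 3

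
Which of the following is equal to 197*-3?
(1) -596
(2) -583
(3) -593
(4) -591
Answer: 4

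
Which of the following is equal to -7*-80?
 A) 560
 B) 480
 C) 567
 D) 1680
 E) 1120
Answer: A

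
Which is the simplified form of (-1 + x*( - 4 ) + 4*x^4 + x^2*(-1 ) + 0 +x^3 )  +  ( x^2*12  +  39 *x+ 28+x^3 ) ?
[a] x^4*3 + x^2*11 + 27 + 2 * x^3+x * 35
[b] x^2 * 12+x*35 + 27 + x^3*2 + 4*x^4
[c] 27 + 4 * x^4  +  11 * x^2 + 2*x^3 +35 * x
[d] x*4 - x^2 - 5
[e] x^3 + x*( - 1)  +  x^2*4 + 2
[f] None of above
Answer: c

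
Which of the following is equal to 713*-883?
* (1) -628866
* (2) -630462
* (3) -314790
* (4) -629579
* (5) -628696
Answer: 4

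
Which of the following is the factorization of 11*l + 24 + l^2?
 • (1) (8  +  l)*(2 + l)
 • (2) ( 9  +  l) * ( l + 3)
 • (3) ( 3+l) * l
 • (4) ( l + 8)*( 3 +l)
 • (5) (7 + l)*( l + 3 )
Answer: 4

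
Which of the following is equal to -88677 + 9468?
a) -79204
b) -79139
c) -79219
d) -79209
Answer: d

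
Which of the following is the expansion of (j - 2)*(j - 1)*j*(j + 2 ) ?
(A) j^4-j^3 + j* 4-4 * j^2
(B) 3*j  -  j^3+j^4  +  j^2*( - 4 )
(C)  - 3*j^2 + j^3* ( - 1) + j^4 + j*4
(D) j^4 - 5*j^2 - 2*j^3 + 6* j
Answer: A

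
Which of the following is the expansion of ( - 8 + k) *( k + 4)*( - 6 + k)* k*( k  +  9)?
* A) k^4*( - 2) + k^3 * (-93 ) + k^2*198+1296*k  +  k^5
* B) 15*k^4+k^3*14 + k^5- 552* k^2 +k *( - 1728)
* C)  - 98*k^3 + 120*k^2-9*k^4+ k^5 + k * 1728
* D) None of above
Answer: D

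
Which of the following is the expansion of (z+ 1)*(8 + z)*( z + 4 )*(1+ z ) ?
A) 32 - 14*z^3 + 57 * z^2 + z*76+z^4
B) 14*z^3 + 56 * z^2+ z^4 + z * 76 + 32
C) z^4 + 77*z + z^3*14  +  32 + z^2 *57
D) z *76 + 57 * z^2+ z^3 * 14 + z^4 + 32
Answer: D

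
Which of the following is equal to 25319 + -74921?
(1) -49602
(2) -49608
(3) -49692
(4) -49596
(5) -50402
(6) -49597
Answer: 1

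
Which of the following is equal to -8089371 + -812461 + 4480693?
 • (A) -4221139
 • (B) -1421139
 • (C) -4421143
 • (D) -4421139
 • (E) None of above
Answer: D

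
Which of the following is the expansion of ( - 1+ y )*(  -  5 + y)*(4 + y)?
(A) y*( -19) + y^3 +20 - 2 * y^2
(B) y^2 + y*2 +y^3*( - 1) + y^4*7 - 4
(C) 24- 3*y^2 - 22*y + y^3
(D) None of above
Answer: A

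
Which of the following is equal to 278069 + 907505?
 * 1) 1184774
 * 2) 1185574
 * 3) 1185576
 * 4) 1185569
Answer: 2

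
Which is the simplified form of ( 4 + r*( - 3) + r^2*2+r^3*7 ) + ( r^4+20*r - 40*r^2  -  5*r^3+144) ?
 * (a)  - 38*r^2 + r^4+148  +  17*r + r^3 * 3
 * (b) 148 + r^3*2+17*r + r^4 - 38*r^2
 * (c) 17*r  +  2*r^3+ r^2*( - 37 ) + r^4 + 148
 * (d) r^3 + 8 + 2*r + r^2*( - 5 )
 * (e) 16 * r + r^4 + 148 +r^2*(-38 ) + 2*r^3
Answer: b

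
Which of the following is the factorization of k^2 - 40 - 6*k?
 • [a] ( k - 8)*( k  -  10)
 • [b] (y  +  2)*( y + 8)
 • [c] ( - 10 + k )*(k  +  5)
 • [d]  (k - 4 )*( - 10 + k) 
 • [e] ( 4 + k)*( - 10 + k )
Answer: e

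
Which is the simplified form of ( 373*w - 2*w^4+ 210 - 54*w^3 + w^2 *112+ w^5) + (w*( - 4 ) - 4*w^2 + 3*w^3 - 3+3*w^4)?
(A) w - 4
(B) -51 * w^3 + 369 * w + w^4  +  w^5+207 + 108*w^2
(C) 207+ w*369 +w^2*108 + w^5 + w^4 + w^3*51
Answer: B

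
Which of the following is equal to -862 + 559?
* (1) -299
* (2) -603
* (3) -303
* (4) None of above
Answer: 3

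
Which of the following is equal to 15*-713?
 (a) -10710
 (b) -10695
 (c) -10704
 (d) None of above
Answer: b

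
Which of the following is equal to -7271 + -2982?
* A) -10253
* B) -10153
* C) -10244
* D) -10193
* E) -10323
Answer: A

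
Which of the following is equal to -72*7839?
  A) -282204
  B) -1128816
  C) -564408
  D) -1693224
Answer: C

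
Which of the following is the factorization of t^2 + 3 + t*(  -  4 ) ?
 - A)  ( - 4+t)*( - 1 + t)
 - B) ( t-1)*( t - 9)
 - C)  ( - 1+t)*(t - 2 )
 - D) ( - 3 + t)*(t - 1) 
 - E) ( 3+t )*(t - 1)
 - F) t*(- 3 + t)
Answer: D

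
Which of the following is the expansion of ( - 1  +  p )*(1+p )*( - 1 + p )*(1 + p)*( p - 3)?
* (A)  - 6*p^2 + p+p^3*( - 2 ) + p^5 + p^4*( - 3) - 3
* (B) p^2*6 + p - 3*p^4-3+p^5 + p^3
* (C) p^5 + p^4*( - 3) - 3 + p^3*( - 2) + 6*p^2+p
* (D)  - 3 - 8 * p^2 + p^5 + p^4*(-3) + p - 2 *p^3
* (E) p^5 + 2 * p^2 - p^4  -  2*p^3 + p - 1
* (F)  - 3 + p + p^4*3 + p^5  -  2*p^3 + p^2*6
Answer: C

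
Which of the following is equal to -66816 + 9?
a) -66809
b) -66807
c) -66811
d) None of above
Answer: b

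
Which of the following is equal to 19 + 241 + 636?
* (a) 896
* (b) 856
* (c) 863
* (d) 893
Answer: a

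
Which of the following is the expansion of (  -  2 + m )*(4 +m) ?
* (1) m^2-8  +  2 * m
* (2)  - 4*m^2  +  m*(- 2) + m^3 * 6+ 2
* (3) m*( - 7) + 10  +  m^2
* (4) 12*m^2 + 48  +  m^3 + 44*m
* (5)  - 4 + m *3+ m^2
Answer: 1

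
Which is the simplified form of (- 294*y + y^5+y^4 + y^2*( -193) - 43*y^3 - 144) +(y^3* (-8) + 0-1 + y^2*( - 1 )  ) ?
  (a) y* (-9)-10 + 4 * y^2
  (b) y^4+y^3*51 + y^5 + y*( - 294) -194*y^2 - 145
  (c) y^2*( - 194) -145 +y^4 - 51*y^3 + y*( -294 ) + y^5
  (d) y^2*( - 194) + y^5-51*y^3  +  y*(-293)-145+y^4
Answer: c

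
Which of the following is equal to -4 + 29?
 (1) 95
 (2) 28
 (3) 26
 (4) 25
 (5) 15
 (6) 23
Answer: 4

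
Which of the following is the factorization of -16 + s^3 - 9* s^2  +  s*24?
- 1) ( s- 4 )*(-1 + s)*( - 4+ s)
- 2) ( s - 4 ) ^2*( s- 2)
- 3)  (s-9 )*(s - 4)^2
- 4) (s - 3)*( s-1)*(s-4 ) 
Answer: 1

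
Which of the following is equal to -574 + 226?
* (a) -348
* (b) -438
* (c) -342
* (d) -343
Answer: a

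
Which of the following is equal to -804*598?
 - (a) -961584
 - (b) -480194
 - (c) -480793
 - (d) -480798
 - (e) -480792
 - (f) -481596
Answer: e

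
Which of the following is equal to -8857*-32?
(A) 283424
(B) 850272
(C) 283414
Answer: A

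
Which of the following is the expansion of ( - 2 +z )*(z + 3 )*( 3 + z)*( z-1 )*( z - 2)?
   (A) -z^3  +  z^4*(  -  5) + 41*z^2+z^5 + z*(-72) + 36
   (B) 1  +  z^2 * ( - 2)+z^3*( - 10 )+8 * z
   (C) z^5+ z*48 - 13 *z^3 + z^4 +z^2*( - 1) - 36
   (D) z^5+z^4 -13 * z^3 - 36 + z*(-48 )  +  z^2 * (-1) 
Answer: C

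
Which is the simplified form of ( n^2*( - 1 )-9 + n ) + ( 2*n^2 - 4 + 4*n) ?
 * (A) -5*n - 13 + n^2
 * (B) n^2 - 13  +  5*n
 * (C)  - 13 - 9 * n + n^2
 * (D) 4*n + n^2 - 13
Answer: B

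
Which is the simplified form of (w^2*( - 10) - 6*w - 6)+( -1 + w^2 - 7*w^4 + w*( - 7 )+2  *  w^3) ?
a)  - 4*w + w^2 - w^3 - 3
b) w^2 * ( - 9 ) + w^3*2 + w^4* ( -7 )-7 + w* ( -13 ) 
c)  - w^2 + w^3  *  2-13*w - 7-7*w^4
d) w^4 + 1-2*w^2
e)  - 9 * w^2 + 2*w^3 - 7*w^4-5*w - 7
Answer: b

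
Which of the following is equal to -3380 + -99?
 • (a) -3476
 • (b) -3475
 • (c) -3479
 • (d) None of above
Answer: c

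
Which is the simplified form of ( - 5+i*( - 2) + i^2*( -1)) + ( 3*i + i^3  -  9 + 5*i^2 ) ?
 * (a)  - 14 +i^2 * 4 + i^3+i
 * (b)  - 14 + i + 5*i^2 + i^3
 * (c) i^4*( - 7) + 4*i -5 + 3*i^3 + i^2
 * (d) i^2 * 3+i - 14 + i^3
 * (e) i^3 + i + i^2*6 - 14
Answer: a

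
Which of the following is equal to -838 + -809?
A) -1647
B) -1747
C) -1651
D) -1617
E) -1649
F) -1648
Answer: A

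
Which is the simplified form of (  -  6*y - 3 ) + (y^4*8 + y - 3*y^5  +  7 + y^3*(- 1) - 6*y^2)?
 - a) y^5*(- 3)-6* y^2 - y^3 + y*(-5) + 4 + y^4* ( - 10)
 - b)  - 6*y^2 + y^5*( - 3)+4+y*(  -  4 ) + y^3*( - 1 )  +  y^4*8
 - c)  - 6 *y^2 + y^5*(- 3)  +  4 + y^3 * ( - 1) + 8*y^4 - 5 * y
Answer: c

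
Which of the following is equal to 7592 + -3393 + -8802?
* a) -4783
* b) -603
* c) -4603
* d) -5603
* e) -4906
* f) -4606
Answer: c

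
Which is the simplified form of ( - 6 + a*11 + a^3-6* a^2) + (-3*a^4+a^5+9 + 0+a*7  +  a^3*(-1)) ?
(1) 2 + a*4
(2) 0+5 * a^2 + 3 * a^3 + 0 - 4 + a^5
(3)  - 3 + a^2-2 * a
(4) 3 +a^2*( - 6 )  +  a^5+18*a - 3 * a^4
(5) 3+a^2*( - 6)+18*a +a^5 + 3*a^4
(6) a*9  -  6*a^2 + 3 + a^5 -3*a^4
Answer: 4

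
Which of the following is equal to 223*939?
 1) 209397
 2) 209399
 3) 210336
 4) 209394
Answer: 1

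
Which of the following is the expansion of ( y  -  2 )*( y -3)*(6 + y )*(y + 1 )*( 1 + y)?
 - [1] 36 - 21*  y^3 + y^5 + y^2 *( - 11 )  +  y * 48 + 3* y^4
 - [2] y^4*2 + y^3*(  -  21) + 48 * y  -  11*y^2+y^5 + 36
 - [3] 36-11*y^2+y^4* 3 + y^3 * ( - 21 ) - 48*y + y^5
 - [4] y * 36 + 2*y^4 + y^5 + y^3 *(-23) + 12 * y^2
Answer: 1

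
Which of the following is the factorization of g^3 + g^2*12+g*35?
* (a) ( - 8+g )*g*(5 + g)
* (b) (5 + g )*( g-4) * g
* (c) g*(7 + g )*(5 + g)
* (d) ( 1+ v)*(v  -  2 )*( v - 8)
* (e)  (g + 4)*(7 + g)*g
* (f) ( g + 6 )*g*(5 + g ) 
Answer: c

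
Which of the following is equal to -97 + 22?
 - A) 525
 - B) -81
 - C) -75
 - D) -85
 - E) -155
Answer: C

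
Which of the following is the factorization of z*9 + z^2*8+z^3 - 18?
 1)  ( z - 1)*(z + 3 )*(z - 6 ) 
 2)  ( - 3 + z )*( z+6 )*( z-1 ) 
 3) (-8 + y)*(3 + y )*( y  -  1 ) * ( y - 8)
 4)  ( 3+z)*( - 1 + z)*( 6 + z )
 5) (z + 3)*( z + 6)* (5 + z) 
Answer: 4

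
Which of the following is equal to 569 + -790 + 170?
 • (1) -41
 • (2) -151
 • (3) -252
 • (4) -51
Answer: 4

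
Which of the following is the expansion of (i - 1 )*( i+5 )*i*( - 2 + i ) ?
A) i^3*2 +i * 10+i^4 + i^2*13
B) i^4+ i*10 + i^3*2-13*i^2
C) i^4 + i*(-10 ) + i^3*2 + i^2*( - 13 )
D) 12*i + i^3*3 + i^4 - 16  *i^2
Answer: B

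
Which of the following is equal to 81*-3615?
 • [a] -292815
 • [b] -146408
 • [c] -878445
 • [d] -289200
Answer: a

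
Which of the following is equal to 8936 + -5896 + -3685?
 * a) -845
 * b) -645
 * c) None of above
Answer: b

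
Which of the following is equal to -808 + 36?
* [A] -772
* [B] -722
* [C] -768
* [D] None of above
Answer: A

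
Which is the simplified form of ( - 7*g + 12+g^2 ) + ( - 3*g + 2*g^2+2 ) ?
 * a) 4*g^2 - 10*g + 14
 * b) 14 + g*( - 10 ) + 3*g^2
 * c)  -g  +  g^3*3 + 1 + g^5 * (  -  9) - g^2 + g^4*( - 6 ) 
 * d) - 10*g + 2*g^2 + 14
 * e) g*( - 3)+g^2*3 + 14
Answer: b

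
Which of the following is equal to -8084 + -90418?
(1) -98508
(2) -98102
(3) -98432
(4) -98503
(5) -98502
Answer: 5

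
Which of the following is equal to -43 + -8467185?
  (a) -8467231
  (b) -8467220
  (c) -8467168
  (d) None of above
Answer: d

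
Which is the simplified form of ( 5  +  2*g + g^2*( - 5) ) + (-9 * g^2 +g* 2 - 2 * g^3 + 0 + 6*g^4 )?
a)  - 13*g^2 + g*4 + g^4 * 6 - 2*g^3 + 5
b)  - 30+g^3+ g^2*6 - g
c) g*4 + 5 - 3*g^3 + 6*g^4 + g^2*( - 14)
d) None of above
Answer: d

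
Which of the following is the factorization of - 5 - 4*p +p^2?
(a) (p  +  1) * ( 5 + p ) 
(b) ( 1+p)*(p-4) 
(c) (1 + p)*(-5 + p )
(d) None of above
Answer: c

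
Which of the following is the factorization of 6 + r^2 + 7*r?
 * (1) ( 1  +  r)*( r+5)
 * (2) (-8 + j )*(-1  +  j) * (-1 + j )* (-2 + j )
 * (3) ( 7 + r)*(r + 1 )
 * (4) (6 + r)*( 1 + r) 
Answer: 4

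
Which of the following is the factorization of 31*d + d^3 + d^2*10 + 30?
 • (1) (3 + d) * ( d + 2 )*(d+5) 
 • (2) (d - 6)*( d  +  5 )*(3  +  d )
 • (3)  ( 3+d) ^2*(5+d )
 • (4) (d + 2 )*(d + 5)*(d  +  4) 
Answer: 1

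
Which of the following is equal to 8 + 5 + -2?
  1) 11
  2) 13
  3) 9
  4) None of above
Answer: 1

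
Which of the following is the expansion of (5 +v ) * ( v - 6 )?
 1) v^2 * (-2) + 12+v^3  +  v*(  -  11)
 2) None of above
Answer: 2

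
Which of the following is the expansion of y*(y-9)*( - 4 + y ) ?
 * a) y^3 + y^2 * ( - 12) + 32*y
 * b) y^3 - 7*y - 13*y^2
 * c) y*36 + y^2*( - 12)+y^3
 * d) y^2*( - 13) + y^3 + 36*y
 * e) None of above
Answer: d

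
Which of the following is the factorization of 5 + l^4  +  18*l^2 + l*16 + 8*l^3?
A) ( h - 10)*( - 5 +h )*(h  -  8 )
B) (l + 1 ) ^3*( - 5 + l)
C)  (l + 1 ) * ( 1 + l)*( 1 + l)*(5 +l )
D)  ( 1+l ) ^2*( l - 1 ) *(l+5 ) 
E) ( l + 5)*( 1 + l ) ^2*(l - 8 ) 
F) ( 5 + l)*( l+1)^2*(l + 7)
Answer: C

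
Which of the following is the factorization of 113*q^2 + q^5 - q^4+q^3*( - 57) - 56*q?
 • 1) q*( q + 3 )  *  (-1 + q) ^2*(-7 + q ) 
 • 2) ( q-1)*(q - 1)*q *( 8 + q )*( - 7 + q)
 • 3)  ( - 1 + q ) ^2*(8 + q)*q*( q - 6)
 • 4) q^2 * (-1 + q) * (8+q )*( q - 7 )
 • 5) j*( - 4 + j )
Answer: 2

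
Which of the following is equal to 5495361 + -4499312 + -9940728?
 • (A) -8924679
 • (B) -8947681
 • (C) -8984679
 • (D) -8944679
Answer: D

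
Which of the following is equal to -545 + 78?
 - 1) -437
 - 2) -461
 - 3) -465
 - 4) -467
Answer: 4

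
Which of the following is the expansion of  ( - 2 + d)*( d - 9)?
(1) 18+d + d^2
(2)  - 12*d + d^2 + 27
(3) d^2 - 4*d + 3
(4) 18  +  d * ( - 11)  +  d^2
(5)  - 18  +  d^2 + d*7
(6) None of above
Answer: 4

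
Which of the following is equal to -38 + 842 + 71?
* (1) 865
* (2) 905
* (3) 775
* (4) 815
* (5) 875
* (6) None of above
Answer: 5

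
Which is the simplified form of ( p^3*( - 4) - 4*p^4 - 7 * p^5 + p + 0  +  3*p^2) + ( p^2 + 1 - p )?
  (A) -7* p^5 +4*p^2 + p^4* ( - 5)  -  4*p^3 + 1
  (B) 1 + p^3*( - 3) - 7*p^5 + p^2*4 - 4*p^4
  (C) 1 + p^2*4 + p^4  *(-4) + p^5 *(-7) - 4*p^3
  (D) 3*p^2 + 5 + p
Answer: C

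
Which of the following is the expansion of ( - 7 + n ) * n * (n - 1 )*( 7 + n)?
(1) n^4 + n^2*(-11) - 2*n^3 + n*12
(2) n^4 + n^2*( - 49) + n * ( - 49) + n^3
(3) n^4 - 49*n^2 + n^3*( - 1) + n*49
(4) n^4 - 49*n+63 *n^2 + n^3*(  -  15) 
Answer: 3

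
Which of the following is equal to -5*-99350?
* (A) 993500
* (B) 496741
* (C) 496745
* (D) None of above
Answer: D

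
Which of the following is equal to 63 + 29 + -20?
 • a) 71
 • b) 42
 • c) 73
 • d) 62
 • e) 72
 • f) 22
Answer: e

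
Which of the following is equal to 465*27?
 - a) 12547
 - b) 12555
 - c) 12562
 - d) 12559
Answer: b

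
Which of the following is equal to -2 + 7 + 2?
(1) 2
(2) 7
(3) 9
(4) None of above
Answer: 2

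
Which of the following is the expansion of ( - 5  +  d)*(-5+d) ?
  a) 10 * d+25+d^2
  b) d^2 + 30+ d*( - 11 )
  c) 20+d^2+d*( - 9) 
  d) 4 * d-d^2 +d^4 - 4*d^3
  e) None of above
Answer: e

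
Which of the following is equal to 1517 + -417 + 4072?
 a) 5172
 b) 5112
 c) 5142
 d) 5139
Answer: a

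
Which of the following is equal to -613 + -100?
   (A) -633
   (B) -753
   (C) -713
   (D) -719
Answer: C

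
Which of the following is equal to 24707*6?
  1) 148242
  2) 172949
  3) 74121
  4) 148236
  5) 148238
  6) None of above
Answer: 1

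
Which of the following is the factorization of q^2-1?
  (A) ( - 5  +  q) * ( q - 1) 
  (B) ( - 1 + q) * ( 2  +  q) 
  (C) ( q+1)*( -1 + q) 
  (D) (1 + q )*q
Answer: C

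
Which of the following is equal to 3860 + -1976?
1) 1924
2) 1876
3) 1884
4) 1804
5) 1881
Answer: 3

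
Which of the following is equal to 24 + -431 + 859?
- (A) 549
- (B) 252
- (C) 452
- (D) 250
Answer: C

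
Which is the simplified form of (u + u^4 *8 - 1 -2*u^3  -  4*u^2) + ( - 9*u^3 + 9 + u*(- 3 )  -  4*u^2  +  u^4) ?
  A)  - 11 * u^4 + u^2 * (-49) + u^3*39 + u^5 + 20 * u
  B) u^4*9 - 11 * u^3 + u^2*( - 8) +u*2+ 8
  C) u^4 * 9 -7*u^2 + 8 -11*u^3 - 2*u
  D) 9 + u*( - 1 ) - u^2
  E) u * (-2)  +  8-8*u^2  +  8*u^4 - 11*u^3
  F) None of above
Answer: F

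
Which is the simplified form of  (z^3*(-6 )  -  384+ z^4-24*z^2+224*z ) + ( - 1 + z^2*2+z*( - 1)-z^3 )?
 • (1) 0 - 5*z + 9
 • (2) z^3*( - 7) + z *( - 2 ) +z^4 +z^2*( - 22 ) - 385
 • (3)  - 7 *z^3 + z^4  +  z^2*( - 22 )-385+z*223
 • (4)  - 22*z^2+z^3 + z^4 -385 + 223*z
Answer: 3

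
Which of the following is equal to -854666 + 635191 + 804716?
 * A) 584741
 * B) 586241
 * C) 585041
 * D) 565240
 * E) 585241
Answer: E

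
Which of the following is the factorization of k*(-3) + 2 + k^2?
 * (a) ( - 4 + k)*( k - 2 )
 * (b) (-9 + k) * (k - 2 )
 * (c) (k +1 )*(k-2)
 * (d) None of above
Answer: d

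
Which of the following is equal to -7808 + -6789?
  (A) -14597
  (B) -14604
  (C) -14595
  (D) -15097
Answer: A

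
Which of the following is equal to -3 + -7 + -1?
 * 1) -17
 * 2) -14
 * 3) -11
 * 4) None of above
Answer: 3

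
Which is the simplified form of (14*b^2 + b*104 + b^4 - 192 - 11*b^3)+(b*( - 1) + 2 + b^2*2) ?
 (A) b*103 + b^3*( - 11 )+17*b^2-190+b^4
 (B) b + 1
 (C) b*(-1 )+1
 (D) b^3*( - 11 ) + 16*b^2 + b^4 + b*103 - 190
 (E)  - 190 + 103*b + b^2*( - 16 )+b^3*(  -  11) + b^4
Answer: D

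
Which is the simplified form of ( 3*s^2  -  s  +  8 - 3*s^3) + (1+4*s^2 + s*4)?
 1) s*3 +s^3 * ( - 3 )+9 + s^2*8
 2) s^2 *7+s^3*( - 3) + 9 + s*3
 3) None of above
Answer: 2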